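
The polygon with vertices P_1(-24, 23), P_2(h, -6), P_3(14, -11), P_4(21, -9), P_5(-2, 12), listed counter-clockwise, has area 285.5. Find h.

7

The doubled signed area Σ (x_i y_{i+1} − x_{i+1} y_i) is linear in h.
With h=0 it equals 809; the coefficient of h is -34 (from the two edges through P_2).
So -34·h + 809 = 2·285.5 = 571 ⇒ h = 7.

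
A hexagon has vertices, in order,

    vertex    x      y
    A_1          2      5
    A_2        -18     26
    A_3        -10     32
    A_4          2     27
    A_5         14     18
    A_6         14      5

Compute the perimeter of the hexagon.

92

|A_1A_2| = √((-20)² + (21)²) = √841 = 29
|A_2A_3| = √((8)² + (6)²) = √100 = 10
|A_3A_4| = √((12)² + (-5)²) = √169 = 13
|A_4A_5| = √((12)² + (-9)²) = √225 = 15
|A_5A_6| = √((0)² + (-13)²) = √169 = 13
|A_6A_1| = √((-12)² + (0)²) = √144 = 12
Perimeter = 29 + 10 + 13 + 15 + 13 + 12 = 92.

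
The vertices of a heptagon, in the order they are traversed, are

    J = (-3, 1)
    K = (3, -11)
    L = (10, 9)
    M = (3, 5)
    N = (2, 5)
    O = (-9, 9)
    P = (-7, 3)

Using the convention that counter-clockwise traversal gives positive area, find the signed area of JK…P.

Apply the shoelace (surveyor's) formula: 2A = Σ (x_i·y_{i+1} − x_{i+1}·y_i), indices taken mod 7.
Σ = (30) + (137) + (23) + (5) + (63) + (36) + (2) = 296
Signed area = Σ/2 = 148 (positive ⇒ counter-clockwise traversal).

148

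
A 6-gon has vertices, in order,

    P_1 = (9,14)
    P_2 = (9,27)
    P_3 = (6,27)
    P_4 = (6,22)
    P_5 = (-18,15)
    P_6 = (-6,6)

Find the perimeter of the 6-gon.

78

|P_1P_2| = √((0)² + (13)²) = √169 = 13
|P_2P_3| = √((-3)² + (0)²) = √9 = 3
|P_3P_4| = √((0)² + (-5)²) = √25 = 5
|P_4P_5| = √((-24)² + (-7)²) = √625 = 25
|P_5P_6| = √((12)² + (-9)²) = √225 = 15
|P_6P_1| = √((15)² + (8)²) = √289 = 17
Perimeter = 13 + 3 + 5 + 25 + 15 + 17 = 78.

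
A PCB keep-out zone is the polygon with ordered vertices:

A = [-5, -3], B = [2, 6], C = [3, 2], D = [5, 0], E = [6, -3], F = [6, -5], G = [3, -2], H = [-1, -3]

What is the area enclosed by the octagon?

Apply the surveyor's formula: 2A = Σ (x_i·y_{i+1} − x_{i+1}·y_i), indices taken mod 8.
A→B: (-5)(6) − (2)(-3) = -24
B→C: (2)(2) − (3)(6) = -14
C→D: (3)(0) − (5)(2) = -10
D→E: (5)(-3) − (6)(0) = -15
E→F: (6)(-5) − (6)(-3) = -12
F→G: (6)(-2) − (3)(-5) = 3
G→H: (3)(-3) − (-1)(-2) = -11
H→A: (-1)(-3) − (-5)(-3) = -12
Σ = -95
Area = |Σ|/2 = 47.5.

47.5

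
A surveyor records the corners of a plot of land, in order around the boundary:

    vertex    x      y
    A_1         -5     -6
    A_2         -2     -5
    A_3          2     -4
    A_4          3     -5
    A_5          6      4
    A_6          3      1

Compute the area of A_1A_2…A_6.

28

Apply the shoelace formula: 2A = Σ (x_i·y_{i+1} − x_{i+1}·y_i), indices taken mod 6.
Cross-terms: 13, 18, 2, 42, -6, -13  ⇒  Σ = 56
Area = |Σ|/2 = 28.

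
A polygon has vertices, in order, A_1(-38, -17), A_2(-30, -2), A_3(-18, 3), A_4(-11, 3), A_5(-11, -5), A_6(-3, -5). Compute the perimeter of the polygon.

90

|A_1A_2| = √((8)² + (15)²) = √289 = 17
|A_2A_3| = √((12)² + (5)²) = √169 = 13
|A_3A_4| = √((7)² + (0)²) = √49 = 7
|A_4A_5| = √((0)² + (-8)²) = √64 = 8
|A_5A_6| = √((8)² + (0)²) = √64 = 8
|A_6A_1| = √((-35)² + (-12)²) = √1369 = 37
Perimeter = 17 + 13 + 7 + 8 + 8 + 37 = 90.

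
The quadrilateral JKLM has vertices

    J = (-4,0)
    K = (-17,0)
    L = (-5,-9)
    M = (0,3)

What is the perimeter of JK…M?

|JK| = √((-13)² + (0)²) = √169 = 13
|KL| = √((12)² + (-9)²) = √225 = 15
|LM| = √((5)² + (12)²) = √169 = 13
|MJ| = √((-4)² + (-3)²) = √25 = 5
Perimeter = 13 + 15 + 13 + 5 = 46.

46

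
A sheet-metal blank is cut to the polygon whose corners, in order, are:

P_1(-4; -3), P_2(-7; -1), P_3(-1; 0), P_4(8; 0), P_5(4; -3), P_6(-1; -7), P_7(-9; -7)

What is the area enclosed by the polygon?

Apply the shoelace formula: 2A = Σ (x_i·y_{i+1} − x_{i+1}·y_i), indices taken mod 7.
P_1→P_2: (-4)(-1) − (-7)(-3) = -17
P_2→P_3: (-7)(0) − (-1)(-1) = -1
P_3→P_4: (-1)(0) − (8)(0) = 0
P_4→P_5: (8)(-3) − (4)(0) = -24
P_5→P_6: (4)(-7) − (-1)(-3) = -31
P_6→P_7: (-1)(-7) − (-9)(-7) = -56
P_7→P_1: (-9)(-3) − (-4)(-7) = -1
Σ = -130
Area = |Σ|/2 = 65.

65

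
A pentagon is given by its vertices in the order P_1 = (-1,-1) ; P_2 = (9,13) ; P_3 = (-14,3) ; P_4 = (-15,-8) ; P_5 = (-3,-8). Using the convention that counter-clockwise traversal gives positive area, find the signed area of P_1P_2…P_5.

P_1→P_2: (-1)(13) − (9)(-1) = -4
P_2→P_3: (9)(3) − (-14)(13) = 209
P_3→P_4: (-14)(-8) − (-15)(3) = 157
P_4→P_5: (-15)(-8) − (-3)(-8) = 96
P_5→P_1: (-3)(-1) − (-1)(-8) = -5
Σ = 453
Signed area = Σ/2 = 226.5 (positive ⇒ counter-clockwise traversal).

226.5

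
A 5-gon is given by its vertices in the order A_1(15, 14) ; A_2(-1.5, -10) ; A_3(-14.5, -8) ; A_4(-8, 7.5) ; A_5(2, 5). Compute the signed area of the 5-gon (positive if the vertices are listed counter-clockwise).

-268.375

Σ = (-129) + (-133) + (-172.75) + (-55) + (-47) = -536.75
Signed area = Σ/2 = -268.375 (negative ⇒ clockwise traversal).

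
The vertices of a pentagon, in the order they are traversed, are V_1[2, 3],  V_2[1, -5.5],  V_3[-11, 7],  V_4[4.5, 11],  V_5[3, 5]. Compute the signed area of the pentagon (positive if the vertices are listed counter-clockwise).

Apply the shoelace formula: 2A = Σ (x_i·y_{i+1} − x_{i+1}·y_i), indices taken mod 5.
Σ = (-14) + (-53.5) + (-152.5) + (-10.5) + (-1) = -231.5
Signed area = Σ/2 = -115.75 (negative ⇒ clockwise traversal).

-115.75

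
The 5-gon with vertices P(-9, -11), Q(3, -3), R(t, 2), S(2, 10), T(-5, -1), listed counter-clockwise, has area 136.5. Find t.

9

Write out the shoelace sum; only the two edges meeting at R involve t:
2·Area = [(3·2 − t·(-3)) + (t·10 − 2·2)] + 154
       = 13·t + 156 = 273
⇒ t = 9.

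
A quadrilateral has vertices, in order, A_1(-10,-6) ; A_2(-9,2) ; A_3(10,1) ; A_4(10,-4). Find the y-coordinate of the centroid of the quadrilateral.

-453/253

Apply Gauss's area formula. First the cross-terms c_i = x_i·y_{i+1} − x_{i+1}·y_i:
  -74, -29, -50, -100  ⇒  2A = -253, A = -126.5.
Then Σ (y_i + y_{i+1})·c_i = 1359, so ȳ = 1359 / (6·(-126.5)) = -453/253.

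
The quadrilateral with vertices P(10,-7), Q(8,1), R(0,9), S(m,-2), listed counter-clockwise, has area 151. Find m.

-9

The doubled signed area Σ (x_i y_{i+1} − x_{i+1} y_i) is linear in m.
With m=0 it equals 158; the coefficient of m is -16 (from the two edges through S).
So -16·m + 158 = 2·151 = 302 ⇒ m = -9.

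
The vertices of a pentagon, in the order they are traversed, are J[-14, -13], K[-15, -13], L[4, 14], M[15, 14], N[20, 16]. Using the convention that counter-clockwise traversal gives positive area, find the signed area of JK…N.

Apply the surveyor's formula: 2A = Σ (x_i·y_{i+1} − x_{i+1}·y_i), indices taken mod 5.
Σ = (-13) + (-158) + (-154) + (-40) + (-36) = -401
Signed area = Σ/2 = -200.5 (negative ⇒ clockwise traversal).

-200.5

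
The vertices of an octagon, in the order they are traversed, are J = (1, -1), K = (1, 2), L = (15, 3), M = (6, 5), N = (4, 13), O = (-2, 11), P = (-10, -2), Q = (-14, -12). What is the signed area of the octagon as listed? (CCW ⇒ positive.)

196.5

Apply the surveyor's formula: 2A = Σ (x_i·y_{i+1} − x_{i+1}·y_i), indices taken mod 8.
J→K: (1)(2) − (1)(-1) = 3
K→L: (1)(3) − (15)(2) = -27
L→M: (15)(5) − (6)(3) = 57
M→N: (6)(13) − (4)(5) = 58
N→O: (4)(11) − (-2)(13) = 70
O→P: (-2)(-2) − (-10)(11) = 114
P→Q: (-10)(-12) − (-14)(-2) = 92
Q→J: (-14)(-1) − (1)(-12) = 26
Σ = 393
Signed area = Σ/2 = 196.5 (positive ⇒ counter-clockwise traversal).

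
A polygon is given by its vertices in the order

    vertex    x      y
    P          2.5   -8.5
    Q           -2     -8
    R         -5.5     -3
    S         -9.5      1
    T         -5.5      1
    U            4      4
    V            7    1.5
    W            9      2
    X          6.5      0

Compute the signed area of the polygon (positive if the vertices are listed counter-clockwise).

Σ = (-37) + (-38) + (-34) + (-4) + (-26) + (-22) + (0.5) + (-13) + (-55.25) = -228.75
Signed area = Σ/2 = -114.375 (negative ⇒ clockwise traversal).

-114.375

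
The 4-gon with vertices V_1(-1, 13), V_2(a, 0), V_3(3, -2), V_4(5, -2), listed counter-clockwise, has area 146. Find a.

Write out the shoelace sum; only the two edges meeting at V_2 involve a:
2·Area = [((-1)·0 − a·13) + (a·(-2) − 3·0)] + 67
       = -15·a + 67 = 292
⇒ a = -15.

-15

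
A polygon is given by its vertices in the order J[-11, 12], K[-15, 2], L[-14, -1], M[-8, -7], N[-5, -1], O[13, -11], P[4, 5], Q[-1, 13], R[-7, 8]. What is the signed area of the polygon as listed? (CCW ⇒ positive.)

Apply the shoelace (surveyor's) formula: 2A = Σ (x_i·y_{i+1} − x_{i+1}·y_i), indices taken mod 9.
Cross-terms: 158, 43, 90, -27, 68, 109, 57, 83, 4  ⇒  Σ = 585
Signed area = Σ/2 = 292.5 (positive ⇒ counter-clockwise traversal).

292.5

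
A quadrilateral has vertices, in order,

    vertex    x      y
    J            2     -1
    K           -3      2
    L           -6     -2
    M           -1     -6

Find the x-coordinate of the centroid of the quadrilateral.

Apply the shoelace (surveyor's) formula. First the cross-terms c_i = x_i·y_{i+1} − x_{i+1}·y_i:
  1, 18, 34, 13  ⇒  2A = 66, A = 33.
Then Σ (x_i + x_{i+1})·c_i = -388, so x̄ = -388 / (6·33) = -194/99.

-194/99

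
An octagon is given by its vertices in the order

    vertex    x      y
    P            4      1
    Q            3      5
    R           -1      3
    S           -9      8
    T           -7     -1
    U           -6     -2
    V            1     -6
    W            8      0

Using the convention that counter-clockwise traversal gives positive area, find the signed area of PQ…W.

Σ = (17) + (14) + (19) + (65) + (8) + (38) + (48) + (8) = 217
Signed area = Σ/2 = 108.5 (positive ⇒ counter-clockwise traversal).

108.5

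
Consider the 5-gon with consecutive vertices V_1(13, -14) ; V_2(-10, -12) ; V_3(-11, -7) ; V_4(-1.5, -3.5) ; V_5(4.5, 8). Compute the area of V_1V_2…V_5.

Apply the shoelace formula: 2A = Σ (x_i·y_{i+1} − x_{i+1}·y_i), indices taken mod 5.
Σ = (-296) + (-62) + (28) + (3.75) + (-167) = -493.25
Area = |Σ|/2 = 246.625.

246.625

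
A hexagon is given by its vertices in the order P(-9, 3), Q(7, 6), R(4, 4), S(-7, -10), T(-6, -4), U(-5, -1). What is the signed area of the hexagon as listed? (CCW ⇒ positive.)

-76.5

Σ = (-75) + (4) + (-12) + (-32) + (-14) + (-24) = -153
Signed area = Σ/2 = -76.5 (negative ⇒ clockwise traversal).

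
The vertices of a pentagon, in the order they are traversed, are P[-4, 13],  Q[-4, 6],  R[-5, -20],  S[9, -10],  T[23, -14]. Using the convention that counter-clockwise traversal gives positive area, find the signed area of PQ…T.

357.5

Apply the shoelace formula: 2A = Σ (x_i·y_{i+1} − x_{i+1}·y_i), indices taken mod 5.
P→Q: (-4)(6) − (-4)(13) = 28
Q→R: (-4)(-20) − (-5)(6) = 110
R→S: (-5)(-10) − (9)(-20) = 230
S→T: (9)(-14) − (23)(-10) = 104
T→P: (23)(13) − (-4)(-14) = 243
Σ = 715
Signed area = Σ/2 = 357.5 (positive ⇒ counter-clockwise traversal).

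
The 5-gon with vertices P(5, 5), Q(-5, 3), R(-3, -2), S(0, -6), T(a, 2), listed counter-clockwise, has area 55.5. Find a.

4

The doubled signed area Σ (x_i y_{i+1} − x_{i+1} y_i) is linear in a.
With a=0 it equals 67; the coefficient of a is 11 (from the two edges through T).
So 11·a + 67 = 2·55.5 = 111 ⇒ a = 4.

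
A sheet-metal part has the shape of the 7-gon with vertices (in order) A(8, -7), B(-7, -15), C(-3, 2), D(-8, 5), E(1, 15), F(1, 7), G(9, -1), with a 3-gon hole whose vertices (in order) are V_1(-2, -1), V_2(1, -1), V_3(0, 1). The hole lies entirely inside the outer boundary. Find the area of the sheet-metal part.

236.5

Outer boundary:
Apply the shoelace (surveyor's) formula: 2A = Σ (x_i·y_{i+1} − x_{i+1}·y_i), indices taken mod 7.
Σ = (-169) + (-59) + (1) + (-125) + (-8) + (-64) + (-55) = -479
Area = |Σ|/2 = 239.5.
Hole:
Cross-terms: 3, 1, 2  ⇒  Σ = 6
Area = |Σ|/2 = 3.
Net area = 239.5 − 3 = 236.5.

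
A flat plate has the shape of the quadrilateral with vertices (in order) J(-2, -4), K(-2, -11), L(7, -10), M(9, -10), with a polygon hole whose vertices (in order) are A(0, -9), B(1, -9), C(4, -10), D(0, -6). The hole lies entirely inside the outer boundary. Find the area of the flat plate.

32

Outer boundary:
J→K: (-2)(-11) − (-2)(-4) = 14
K→L: (-2)(-10) − (7)(-11) = 97
L→M: (7)(-10) − (9)(-10) = 20
M→J: (9)(-4) − (-2)(-10) = -56
Σ = 75
Area = |Σ|/2 = 37.5.
Hole:
Apply Gauss's area formula: 2A = Σ (x_i·y_{i+1} − x_{i+1}·y_i), indices taken mod 4.
A→B: (0)(-9) − (1)(-9) = 9
B→C: (1)(-10) − (4)(-9) = 26
C→D: (4)(-6) − (0)(-10) = -24
D→A: (0)(-9) − (0)(-6) = 0
Σ = 11
Area = |Σ|/2 = 5.5.
Net area = 37.5 − 5.5 = 32.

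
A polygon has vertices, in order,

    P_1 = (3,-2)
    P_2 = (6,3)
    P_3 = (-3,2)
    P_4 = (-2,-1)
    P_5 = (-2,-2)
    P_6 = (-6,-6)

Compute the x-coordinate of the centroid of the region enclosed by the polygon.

Apply the shoelace formula. First the cross-terms c_i = x_i·y_{i+1} − x_{i+1}·y_i:
  21, 21, 7, 2, 0, 30  ⇒  2A = 81, A = 40.5.
Then Σ (x_i + x_{i+1})·c_i = 119, so x̄ = 119 / (6·40.5) = 119/243.

119/243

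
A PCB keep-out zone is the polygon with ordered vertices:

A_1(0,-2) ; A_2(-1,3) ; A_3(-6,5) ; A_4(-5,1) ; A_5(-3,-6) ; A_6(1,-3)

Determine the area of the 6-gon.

Apply Gauss's area formula: 2A = Σ (x_i·y_{i+1} − x_{i+1}·y_i), indices taken mod 6.
Σ = (-2) + (13) + (19) + (33) + (15) + (-2) = 76
Area = |Σ|/2 = 38.

38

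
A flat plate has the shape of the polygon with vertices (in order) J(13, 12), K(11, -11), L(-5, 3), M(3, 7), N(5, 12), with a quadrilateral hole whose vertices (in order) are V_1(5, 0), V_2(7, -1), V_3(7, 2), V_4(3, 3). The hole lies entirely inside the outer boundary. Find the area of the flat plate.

Outer boundary:
Apply the shoelace (surveyor's) formula: 2A = Σ (x_i·y_{i+1} − x_{i+1}·y_i), indices taken mod 5.
Σ = (-275) + (-22) + (-44) + (1) + (-96) = -436
Area = |Σ|/2 = 218.
Hole:
Σ = (-5) + (21) + (15) + (-15) = 16
Area = |Σ|/2 = 8.
Net area = 218 − 8 = 210.

210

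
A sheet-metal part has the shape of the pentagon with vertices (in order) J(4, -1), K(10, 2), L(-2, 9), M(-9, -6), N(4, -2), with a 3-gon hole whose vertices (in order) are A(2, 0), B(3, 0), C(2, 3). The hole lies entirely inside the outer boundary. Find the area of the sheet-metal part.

124

Outer boundary:
Apply the shoelace formula: 2A = Σ (x_i·y_{i+1} − x_{i+1}·y_i), indices taken mod 5.
Cross-terms: 18, 94, 93, 42, 4  ⇒  Σ = 251
Area = |Σ|/2 = 125.5.
Hole:
Apply the shoelace formula: 2A = Σ (x_i·y_{i+1} − x_{i+1}·y_i), indices taken mod 3.
Σ = (0) + (9) + (-6) = 3
Area = |Σ|/2 = 1.5.
Net area = 125.5 − 1.5 = 124.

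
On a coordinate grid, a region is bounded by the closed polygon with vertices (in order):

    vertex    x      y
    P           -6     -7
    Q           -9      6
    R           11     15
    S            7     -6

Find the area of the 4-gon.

Apply the surveyor's formula: 2A = Σ (x_i·y_{i+1} − x_{i+1}·y_i), indices taken mod 4.
P→Q: (-6)(6) − (-9)(-7) = -99
Q→R: (-9)(15) − (11)(6) = -201
R→S: (11)(-6) − (7)(15) = -171
S→P: (7)(-7) − (-6)(-6) = -85
Σ = -556
Area = |Σ|/2 = 278.

278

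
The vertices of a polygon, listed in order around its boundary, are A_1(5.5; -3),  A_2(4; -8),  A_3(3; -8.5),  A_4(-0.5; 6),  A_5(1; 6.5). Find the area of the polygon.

Σ = (-32) + (-10) + (13.75) + (-9.25) + (-38.75) = -76.25
Area = |Σ|/2 = 38.125.

38.125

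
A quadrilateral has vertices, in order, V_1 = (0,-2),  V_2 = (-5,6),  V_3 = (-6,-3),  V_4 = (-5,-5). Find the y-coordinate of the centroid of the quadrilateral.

Apply the shoelace formula. First the cross-terms c_i = x_i·y_{i+1} − x_{i+1}·y_i:
  -10, 51, 15, 10  ⇒  2A = 66, A = 33.
Then Σ (y_i + y_{i+1})·c_i = -77, so ȳ = -77 / (6·33) = -7/18.

-7/18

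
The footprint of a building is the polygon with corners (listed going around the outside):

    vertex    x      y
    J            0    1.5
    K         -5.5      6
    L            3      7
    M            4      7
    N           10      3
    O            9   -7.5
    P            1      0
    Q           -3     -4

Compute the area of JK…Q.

108.125

Apply the shoelace (surveyor's) formula: 2A = Σ (x_i·y_{i+1} − x_{i+1}·y_i), indices taken mod 8.
J→K: (0)(6) − (-5.5)(1.5) = 8.25
K→L: (-5.5)(7) − (3)(6) = -56.5
L→M: (3)(7) − (4)(7) = -7
M→N: (4)(3) − (10)(7) = -58
N→O: (10)(-7.5) − (9)(3) = -102
O→P: (9)(0) − (1)(-7.5) = 7.5
P→Q: (1)(-4) − (-3)(0) = -4
Q→J: (-3)(1.5) − (0)(-4) = -4.5
Σ = -216.25
Area = |Σ|/2 = 108.125.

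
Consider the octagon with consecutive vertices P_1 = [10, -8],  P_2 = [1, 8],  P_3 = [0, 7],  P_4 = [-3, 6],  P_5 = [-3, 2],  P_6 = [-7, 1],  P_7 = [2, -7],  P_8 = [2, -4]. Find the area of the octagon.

108

Apply the shoelace (surveyor's) formula: 2A = Σ (x_i·y_{i+1} − x_{i+1}·y_i), indices taken mod 8.
Σ = (88) + (7) + (21) + (12) + (11) + (47) + (6) + (24) = 216
Area = |Σ|/2 = 108.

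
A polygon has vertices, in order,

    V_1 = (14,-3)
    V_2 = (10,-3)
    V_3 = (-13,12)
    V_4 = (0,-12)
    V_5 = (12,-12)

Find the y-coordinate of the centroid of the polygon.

-515/167

Apply the surveyor's formula. First the cross-terms c_i = x_i·y_{i+1} − x_{i+1}·y_i:
  -12, 81, 156, 144, 132  ⇒  2A = 501, A = 250.5.
Then Σ (y_i + y_{i+1})·c_i = -4635, so ȳ = -4635 / (6·250.5) = -515/167.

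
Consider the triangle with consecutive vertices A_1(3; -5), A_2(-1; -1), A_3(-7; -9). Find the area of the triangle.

Σ = (-8) + (2) + (62) = 56
Area = |Σ|/2 = 28.

28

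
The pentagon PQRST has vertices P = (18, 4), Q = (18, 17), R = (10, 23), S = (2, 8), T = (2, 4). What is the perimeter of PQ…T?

60

|PQ| = √((0)² + (13)²) = √169 = 13
|QR| = √((-8)² + (6)²) = √100 = 10
|RS| = √((-8)² + (-15)²) = √289 = 17
|ST| = √((0)² + (-4)²) = √16 = 4
|TP| = √((16)² + (0)²) = √256 = 16
Perimeter = 13 + 10 + 17 + 4 + 16 = 60.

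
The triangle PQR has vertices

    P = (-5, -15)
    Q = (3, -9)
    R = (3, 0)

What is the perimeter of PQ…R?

|PQ| = √((8)² + (6)²) = √100 = 10
|QR| = √((0)² + (9)²) = √81 = 9
|RP| = √((-8)² + (-15)²) = √289 = 17
Perimeter = 10 + 9 + 17 = 36.

36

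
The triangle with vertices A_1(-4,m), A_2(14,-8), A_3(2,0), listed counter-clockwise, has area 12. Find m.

2

The doubled signed area Σ (x_i y_{i+1} − x_{i+1} y_i) is linear in m.
With m=0 it equals 48; the coefficient of m is -12 (from the two edges through A_1).
So -12·m + 48 = 2·12 = 24 ⇒ m = 2.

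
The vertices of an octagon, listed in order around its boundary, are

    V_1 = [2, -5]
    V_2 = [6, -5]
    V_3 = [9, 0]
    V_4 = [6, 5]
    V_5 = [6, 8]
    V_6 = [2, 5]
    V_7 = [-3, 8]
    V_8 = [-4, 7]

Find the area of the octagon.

95

Apply the surveyor's formula: 2A = Σ (x_i·y_{i+1} − x_{i+1}·y_i), indices taken mod 8.
Σ = (20) + (45) + (45) + (18) + (14) + (31) + (11) + (6) = 190
Area = |Σ|/2 = 95.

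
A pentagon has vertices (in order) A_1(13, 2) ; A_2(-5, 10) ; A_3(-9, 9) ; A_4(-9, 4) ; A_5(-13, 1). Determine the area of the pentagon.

117

Cross-terms: 140, 45, 45, 43, -39  ⇒  Σ = 234
Area = |Σ|/2 = 117.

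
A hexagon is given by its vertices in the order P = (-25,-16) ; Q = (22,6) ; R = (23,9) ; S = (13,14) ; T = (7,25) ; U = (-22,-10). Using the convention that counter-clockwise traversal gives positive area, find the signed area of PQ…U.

Apply Gauss's area formula: 2A = Σ (x_i·y_{i+1} − x_{i+1}·y_i), indices taken mod 6.
Σ = (202) + (60) + (205) + (227) + (480) + (102) = 1276
Signed area = Σ/2 = 638 (positive ⇒ counter-clockwise traversal).

638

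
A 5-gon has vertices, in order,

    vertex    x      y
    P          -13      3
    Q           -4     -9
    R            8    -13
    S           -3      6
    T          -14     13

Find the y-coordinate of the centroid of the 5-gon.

-113/217

Apply the shoelace formula. First the cross-terms c_i = x_i·y_{i+1} − x_{i+1}·y_i:
  129, 124, 9, 45, 127  ⇒  2A = 434, A = 217.
Then Σ (y_i + y_{i+1})·c_i = -678, so ȳ = -678 / (6·217) = -113/217.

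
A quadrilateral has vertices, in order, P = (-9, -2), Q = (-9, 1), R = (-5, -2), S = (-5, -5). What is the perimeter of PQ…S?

|PQ| = √((0)² + (3)²) = √9 = 3
|QR| = √((4)² + (-3)²) = √25 = 5
|RS| = √((0)² + (-3)²) = √9 = 3
|SP| = √((-4)² + (3)²) = √25 = 5
Perimeter = 3 + 5 + 3 + 5 = 16.

16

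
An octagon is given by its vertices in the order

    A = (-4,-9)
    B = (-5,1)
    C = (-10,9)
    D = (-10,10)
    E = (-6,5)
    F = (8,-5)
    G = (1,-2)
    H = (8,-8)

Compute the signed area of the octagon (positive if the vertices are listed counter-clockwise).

Apply the shoelace formula: 2A = Σ (x_i·y_{i+1} − x_{i+1}·y_i), indices taken mod 8.
Σ = (-49) + (-35) + (-10) + (10) + (-10) + (-11) + (8) + (-104) = -201
Signed area = Σ/2 = -100.5 (negative ⇒ clockwise traversal).

-100.5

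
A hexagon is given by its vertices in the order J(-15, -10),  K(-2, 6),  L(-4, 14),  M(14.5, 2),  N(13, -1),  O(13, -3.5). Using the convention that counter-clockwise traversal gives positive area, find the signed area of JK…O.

-290.25

Apply the shoelace (surveyor's) formula: 2A = Σ (x_i·y_{i+1} − x_{i+1}·y_i), indices taken mod 6.
Cross-terms: -110, -4, -211, -40.5, -32.5, -182.5  ⇒  Σ = -580.5
Signed area = Σ/2 = -290.25 (negative ⇒ clockwise traversal).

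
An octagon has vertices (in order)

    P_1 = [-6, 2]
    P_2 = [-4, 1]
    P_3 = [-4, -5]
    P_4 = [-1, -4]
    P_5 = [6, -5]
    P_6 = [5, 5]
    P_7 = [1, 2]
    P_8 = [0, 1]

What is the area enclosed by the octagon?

66.5

Apply the shoelace formula: 2A = Σ (x_i·y_{i+1} − x_{i+1}·y_i), indices taken mod 8.
Σ = (2) + (24) + (11) + (29) + (55) + (5) + (1) + (6) = 133
Area = |Σ|/2 = 66.5.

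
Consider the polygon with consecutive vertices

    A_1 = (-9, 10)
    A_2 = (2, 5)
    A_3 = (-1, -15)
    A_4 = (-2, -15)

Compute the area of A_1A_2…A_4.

130

Σ = (-65) + (-25) + (-15) + (-155) = -260
Area = |Σ|/2 = 130.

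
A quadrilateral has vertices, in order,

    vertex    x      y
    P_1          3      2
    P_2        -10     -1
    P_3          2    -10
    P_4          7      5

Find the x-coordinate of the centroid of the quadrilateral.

-25/66

Apply the surveyor's formula. First the cross-terms c_i = x_i·y_{i+1} − x_{i+1}·y_i:
  17, 102, 80, -1  ⇒  2A = 198, A = 99.
Then Σ (x_i + x_{i+1})·c_i = -225, so x̄ = -225 / (6·99) = -25/66.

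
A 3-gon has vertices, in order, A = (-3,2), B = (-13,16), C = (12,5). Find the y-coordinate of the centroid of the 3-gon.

23/3

Apply Gauss's area formula. First the cross-terms c_i = x_i·y_{i+1} − x_{i+1}·y_i:
  -22, -257, 39  ⇒  2A = -240, A = -120.
Then Σ (y_i + y_{i+1})·c_i = -5520, so ȳ = -5520 / (6·(-120)) = 23/3.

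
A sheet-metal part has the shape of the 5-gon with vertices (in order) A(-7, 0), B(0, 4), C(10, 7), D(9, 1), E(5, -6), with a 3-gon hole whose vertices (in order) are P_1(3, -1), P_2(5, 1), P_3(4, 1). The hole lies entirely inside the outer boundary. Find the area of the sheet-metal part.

Outer boundary:
Apply Gauss's area formula: 2A = Σ (x_i·y_{i+1} − x_{i+1}·y_i), indices taken mod 5.
Σ = (-28) + (-40) + (-53) + (-59) + (-42) = -222
Area = |Σ|/2 = 111.
Hole:
Apply the shoelace (surveyor's) formula: 2A = Σ (x_i·y_{i+1} − x_{i+1}·y_i), indices taken mod 3.
Σ = (8) + (1) + (-7) = 2
Area = |Σ|/2 = 1.
Net area = 111 − 1 = 110.

110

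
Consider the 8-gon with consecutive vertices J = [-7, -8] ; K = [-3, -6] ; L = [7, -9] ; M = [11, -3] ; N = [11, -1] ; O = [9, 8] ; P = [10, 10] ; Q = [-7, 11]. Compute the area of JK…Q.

303.5

J→K: (-7)(-6) − (-3)(-8) = 18
K→L: (-3)(-9) − (7)(-6) = 69
L→M: (7)(-3) − (11)(-9) = 78
M→N: (11)(-1) − (11)(-3) = 22
N→O: (11)(8) − (9)(-1) = 97
O→P: (9)(10) − (10)(8) = 10
P→Q: (10)(11) − (-7)(10) = 180
Q→J: (-7)(-8) − (-7)(11) = 133
Σ = 607
Area = |Σ|/2 = 303.5.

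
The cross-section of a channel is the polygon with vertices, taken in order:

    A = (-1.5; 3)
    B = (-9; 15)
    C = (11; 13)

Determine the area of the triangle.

112.5

A→B: (-1.5)(15) − (-9)(3) = 4.5
B→C: (-9)(13) − (11)(15) = -282
C→A: (11)(3) − (-1.5)(13) = 52.5
Σ = -225
Area = |Σ|/2 = 112.5.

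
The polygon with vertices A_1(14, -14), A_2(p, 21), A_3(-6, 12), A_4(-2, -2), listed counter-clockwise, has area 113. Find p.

-11

Write out the shoelace sum; only the two edges meeting at A_2 involve p:
2·Area = [(14·21 − p·(-14)) + (p·12 − (-6)·21)] + 92
       = 26·p + 512 = 226
⇒ p = -11.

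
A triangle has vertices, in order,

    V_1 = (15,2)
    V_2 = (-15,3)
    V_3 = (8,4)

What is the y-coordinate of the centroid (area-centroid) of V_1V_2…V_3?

3

Apply Gauss's area formula. First the cross-terms c_i = x_i·y_{i+1} − x_{i+1}·y_i:
  75, -84, -44  ⇒  2A = -53, A = -26.5.
Then Σ (y_i + y_{i+1})·c_i = -477, so ȳ = -477 / (6·(-26.5)) = 3.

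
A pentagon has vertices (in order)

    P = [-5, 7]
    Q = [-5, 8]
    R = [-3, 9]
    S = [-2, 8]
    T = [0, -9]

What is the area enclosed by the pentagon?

29.5

Apply the surveyor's formula: 2A = Σ (x_i·y_{i+1} − x_{i+1}·y_i), indices taken mod 5.
Σ = (-5) + (-21) + (-6) + (18) + (-45) = -59
Area = |Σ|/2 = 29.5.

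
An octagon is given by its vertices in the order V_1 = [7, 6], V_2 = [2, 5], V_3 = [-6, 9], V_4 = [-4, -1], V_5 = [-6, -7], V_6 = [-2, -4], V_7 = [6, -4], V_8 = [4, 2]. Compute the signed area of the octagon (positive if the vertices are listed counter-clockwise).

V_1→V_2: (7)(5) − (2)(6) = 23
V_2→V_3: (2)(9) − (-6)(5) = 48
V_3→V_4: (-6)(-1) − (-4)(9) = 42
V_4→V_5: (-4)(-7) − (-6)(-1) = 22
V_5→V_6: (-6)(-4) − (-2)(-7) = 10
V_6→V_7: (-2)(-4) − (6)(-4) = 32
V_7→V_8: (6)(2) − (4)(-4) = 28
V_8→V_1: (4)(6) − (7)(2) = 10
Σ = 215
Signed area = Σ/2 = 107.5 (positive ⇒ counter-clockwise traversal).

107.5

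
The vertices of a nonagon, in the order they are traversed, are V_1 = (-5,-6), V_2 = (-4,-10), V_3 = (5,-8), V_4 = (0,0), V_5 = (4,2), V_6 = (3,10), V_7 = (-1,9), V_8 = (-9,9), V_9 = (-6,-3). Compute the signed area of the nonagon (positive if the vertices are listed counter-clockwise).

176.5

Apply the shoelace formula: 2A = Σ (x_i·y_{i+1} − x_{i+1}·y_i), indices taken mod 9.
Σ = (26) + (82) + (0) + (0) + (34) + (37) + (72) + (81) + (21) = 353
Signed area = Σ/2 = 176.5 (positive ⇒ counter-clockwise traversal).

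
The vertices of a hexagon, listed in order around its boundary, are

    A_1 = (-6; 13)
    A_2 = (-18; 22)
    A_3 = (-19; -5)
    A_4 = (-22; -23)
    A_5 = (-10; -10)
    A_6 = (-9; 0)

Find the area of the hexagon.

Apply the shoelace formula: 2A = Σ (x_i·y_{i+1} − x_{i+1}·y_i), indices taken mod 6.
A_1→A_2: (-6)(22) − (-18)(13) = 102
A_2→A_3: (-18)(-5) − (-19)(22) = 508
A_3→A_4: (-19)(-23) − (-22)(-5) = 327
A_4→A_5: (-22)(-10) − (-10)(-23) = -10
A_5→A_6: (-10)(0) − (-9)(-10) = -90
A_6→A_1: (-9)(13) − (-6)(0) = -117
Σ = 720
Area = |Σ|/2 = 360.

360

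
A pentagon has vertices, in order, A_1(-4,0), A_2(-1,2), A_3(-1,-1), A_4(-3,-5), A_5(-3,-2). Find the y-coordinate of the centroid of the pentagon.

-0.9

Apply the shoelace (surveyor's) formula. First the cross-terms c_i = x_i·y_{i+1} − x_{i+1}·y_i:
  -8, 3, 2, -9, -8  ⇒  2A = -20, A = -10.
Then Σ (y_i + y_{i+1})·c_i = 54, so ȳ = 54 / (6·(-10)) = -0.9.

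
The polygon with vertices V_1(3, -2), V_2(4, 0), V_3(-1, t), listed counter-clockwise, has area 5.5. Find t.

Write out the shoelace sum; only the two edges meeting at V_3 involve t:
2·Area = [(4·t − (-1)·0) + ((-1)·(-2) − 3·t)] + 8
       = 1·t + 10 = 11
⇒ t = 1.

1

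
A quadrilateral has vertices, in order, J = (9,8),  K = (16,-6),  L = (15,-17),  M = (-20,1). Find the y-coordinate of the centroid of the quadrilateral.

-577/198

Apply the surveyor's formula. First the cross-terms c_i = x_i·y_{i+1} − x_{i+1}·y_i:
  -182, -182, -325, -169  ⇒  2A = -858, A = -429.
Then Σ (y_i + y_{i+1})·c_i = 7501, so ȳ = 7501 / (6·(-429)) = -577/198.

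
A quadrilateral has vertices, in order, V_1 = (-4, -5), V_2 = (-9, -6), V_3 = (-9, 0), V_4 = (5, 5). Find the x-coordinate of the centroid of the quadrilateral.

-284/75

Apply the shoelace (surveyor's) formula. First the cross-terms c_i = x_i·y_{i+1} − x_{i+1}·y_i:
  -21, -54, -45, -5  ⇒  2A = -125, A = -62.5.
Then Σ (x_i + x_{i+1})·c_i = 1420, so x̄ = 1420 / (6·(-62.5)) = -284/75.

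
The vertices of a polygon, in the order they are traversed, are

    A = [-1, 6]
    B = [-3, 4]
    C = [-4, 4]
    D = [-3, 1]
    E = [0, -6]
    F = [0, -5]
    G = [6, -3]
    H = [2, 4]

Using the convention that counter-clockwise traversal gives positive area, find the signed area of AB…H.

60

Σ = (14) + (4) + (8) + (18) + (0) + (30) + (30) + (16) = 120
Signed area = Σ/2 = 60 (positive ⇒ counter-clockwise traversal).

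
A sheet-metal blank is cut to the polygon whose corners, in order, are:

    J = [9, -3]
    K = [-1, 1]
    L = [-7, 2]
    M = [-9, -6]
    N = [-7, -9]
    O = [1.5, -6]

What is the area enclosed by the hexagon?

107.5

Apply Gauss's area formula: 2A = Σ (x_i·y_{i+1} − x_{i+1}·y_i), indices taken mod 6.
Cross-terms: 6, 5, 60, 39, 55.5, 49.5  ⇒  Σ = 215
Area = |Σ|/2 = 107.5.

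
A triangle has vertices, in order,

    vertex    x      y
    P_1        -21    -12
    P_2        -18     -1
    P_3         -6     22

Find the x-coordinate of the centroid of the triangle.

-15

Apply the shoelace formula. First the cross-terms c_i = x_i·y_{i+1} − x_{i+1}·y_i:
  -195, -402, 534  ⇒  2A = -63, A = -31.5.
Then Σ (x_i + x_{i+1})·c_i = 2835, so x̄ = 2835 / (6·(-31.5)) = -15.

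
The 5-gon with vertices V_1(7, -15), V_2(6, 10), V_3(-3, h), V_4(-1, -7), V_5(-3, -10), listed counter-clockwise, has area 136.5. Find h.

The doubled signed area Σ (x_i y_{i+1} − x_{i+1} y_i) is linear in h.
With h=0 it equals 315; the coefficient of h is 7 (from the two edges through V_3).
So 7·h + 315 = 2·136.5 = 273 ⇒ h = -6.

-6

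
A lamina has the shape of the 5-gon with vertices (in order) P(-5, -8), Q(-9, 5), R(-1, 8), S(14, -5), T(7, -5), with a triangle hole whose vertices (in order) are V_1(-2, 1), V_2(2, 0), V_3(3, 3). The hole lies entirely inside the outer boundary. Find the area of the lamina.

Outer boundary:
Apply the surveyor's formula: 2A = Σ (x_i·y_{i+1} − x_{i+1}·y_i), indices taken mod 5.
Cross-terms: -97, -67, -107, -35, -81  ⇒  Σ = -387
Area = |Σ|/2 = 193.5.
Hole:
Σ = (-2) + (6) + (9) = 13
Area = |Σ|/2 = 6.5.
Net area = 193.5 − 6.5 = 187.

187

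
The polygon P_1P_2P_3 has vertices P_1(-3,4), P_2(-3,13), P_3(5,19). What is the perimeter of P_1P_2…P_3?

|P_1P_2| = √((0)² + (9)²) = √81 = 9
|P_2P_3| = √((8)² + (6)²) = √100 = 10
|P_3P_1| = √((-8)² + (-15)²) = √289 = 17
Perimeter = 9 + 10 + 17 = 36.

36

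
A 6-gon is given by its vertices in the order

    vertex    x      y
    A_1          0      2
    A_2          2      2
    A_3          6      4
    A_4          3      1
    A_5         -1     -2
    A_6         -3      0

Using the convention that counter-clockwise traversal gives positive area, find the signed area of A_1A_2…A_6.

-15.5

Apply the shoelace (surveyor's) formula: 2A = Σ (x_i·y_{i+1} − x_{i+1}·y_i), indices taken mod 6.
A_1→A_2: (0)(2) − (2)(2) = -4
A_2→A_3: (2)(4) − (6)(2) = -4
A_3→A_4: (6)(1) − (3)(4) = -6
A_4→A_5: (3)(-2) − (-1)(1) = -5
A_5→A_6: (-1)(0) − (-3)(-2) = -6
A_6→A_1: (-3)(2) − (0)(0) = -6
Σ = -31
Signed area = Σ/2 = -15.5 (negative ⇒ clockwise traversal).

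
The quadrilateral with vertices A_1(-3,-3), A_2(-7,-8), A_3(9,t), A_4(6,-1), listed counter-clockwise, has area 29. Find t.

-1

Write out the shoelace sum; only the two edges meeting at A_3 involve t:
2·Area = [((-7)·t − 9·(-8)) + (9·(-1) − 6·t)] + -18
       = -13·t + 45 = 58
⇒ t = -1.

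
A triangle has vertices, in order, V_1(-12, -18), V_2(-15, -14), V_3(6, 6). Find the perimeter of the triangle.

|V_1V_2| = √((-3)² + (4)²) = √25 = 5
|V_2V_3| = √((21)² + (20)²) = √841 = 29
|V_3V_1| = √((-18)² + (-24)²) = √900 = 30
Perimeter = 5 + 29 + 30 = 64.

64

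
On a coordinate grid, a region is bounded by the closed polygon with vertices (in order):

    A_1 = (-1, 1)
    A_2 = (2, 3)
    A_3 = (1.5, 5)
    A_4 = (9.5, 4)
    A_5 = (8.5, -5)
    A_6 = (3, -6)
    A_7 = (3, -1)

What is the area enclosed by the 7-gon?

Cross-terms: -5, 5.5, -41.5, -81.5, -36, 15, 2  ⇒  Σ = -141.5
Area = |Σ|/2 = 70.75.

70.75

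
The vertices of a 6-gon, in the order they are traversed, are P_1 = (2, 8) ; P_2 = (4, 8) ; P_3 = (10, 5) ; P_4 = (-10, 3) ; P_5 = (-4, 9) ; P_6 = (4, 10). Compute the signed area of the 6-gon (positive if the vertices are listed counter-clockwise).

-69

Cross-terms: -16, -60, 80, -78, -76, 12  ⇒  Σ = -138
Signed area = Σ/2 = -69 (negative ⇒ clockwise traversal).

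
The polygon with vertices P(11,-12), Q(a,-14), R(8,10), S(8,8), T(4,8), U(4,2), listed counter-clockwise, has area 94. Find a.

14

The doubled signed area Σ (x_i y_{i+1} − x_{i+1} y_i) is linear in a.
With a=0 it equals -120; the coefficient of a is 22 (from the two edges through Q).
So 22·a + -120 = 2·94 = 188 ⇒ a = 14.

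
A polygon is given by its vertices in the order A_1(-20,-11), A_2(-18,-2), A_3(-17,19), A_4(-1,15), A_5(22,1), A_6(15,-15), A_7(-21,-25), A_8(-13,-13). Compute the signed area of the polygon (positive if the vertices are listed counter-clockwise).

-1152.5

A_1→A_2: (-20)(-2) − (-18)(-11) = -158
A_2→A_3: (-18)(19) − (-17)(-2) = -376
A_3→A_4: (-17)(15) − (-1)(19) = -236
A_4→A_5: (-1)(1) − (22)(15) = -331
A_5→A_6: (22)(-15) − (15)(1) = -345
A_6→A_7: (15)(-25) − (-21)(-15) = -690
A_7→A_8: (-21)(-13) − (-13)(-25) = -52
A_8→A_1: (-13)(-11) − (-20)(-13) = -117
Σ = -2305
Signed area = Σ/2 = -1152.5 (negative ⇒ clockwise traversal).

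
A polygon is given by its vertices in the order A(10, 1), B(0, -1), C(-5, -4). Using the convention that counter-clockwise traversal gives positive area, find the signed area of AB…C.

10

Apply the surveyor's formula: 2A = Σ (x_i·y_{i+1} − x_{i+1}·y_i), indices taken mod 3.
A→B: (10)(-1) − (0)(1) = -10
B→C: (0)(-4) − (-5)(-1) = -5
C→A: (-5)(1) − (10)(-4) = 35
Σ = 20
Signed area = Σ/2 = 10 (positive ⇒ counter-clockwise traversal).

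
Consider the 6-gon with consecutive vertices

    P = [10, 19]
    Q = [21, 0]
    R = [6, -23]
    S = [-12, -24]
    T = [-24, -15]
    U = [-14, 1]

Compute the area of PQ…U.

1104

Apply Gauss's area formula: 2A = Σ (x_i·y_{i+1} − x_{i+1}·y_i), indices taken mod 6.
Σ = (-399) + (-483) + (-420) + (-396) + (-234) + (-276) = -2208
Area = |Σ|/2 = 1104.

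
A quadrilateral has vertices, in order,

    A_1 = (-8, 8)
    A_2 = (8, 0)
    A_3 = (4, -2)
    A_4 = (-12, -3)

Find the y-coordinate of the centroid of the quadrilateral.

75/59

Apply the shoelace (surveyor's) formula. First the cross-terms c_i = x_i·y_{i+1} − x_{i+1}·y_i:
  -64, -16, -36, -120  ⇒  2A = -236, A = -118.
Then Σ (y_i + y_{i+1})·c_i = -900, so ȳ = -900 / (6·(-118)) = 75/59.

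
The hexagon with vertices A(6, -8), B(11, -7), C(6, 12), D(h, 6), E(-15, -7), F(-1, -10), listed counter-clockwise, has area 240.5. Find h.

The doubled signed area Σ (x_i y_{i+1} − x_{i+1} y_i) is linear in h.
With h=0 it equals 557; the coefficient of h is -19 (from the two edges through D).
So -19·h + 557 = 2·240.5 = 481 ⇒ h = 4.

4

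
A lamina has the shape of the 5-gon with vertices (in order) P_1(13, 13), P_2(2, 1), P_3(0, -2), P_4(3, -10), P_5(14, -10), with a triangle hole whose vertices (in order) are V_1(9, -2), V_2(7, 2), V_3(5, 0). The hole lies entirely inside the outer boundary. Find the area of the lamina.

Outer boundary:
Σ = (-13) + (-4) + (6) + (110) + (312) = 411
Area = |Σ|/2 = 205.5.
Hole:
V_1→V_2: (9)(2) − (7)(-2) = 32
V_2→V_3: (7)(0) − (5)(2) = -10
V_3→V_1: (5)(-2) − (9)(0) = -10
Σ = 12
Area = |Σ|/2 = 6.
Net area = 205.5 − 6 = 199.5.

199.5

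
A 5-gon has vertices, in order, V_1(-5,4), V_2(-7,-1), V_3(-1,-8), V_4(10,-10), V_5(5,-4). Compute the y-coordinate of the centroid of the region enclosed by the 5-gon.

-539/141

Apply the shoelace (surveyor's) formula. First the cross-terms c_i = x_i·y_{i+1} − x_{i+1}·y_i:
  33, 55, 90, 10, 0  ⇒  2A = 188, A = 94.
Then Σ (y_i + y_{i+1})·c_i = -2156, so ȳ = -2156 / (6·94) = -539/141.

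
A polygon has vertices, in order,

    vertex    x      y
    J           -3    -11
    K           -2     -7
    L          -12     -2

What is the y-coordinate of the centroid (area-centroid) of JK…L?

-20/3

Apply the shoelace (surveyor's) formula. First the cross-terms c_i = x_i·y_{i+1} − x_{i+1}·y_i:
  -1, -80, 126  ⇒  2A = 45, A = 22.5.
Then Σ (y_i + y_{i+1})·c_i = -900, so ȳ = -900 / (6·22.5) = -20/3.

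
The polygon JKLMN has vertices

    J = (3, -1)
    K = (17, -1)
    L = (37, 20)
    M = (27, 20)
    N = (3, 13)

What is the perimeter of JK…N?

|JK| = √((14)² + (0)²) = √196 = 14
|KL| = √((20)² + (21)²) = √841 = 29
|LM| = √((-10)² + (0)²) = √100 = 10
|MN| = √((-24)² + (-7)²) = √625 = 25
|NJ| = √((0)² + (-14)²) = √196 = 14
Perimeter = 14 + 29 + 10 + 25 + 14 = 92.

92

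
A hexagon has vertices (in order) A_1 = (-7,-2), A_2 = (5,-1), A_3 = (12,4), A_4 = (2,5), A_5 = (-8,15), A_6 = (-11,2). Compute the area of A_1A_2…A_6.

178

Cross-terms: 17, 32, 52, 70, 149, 36  ⇒  Σ = 356
Area = |Σ|/2 = 178.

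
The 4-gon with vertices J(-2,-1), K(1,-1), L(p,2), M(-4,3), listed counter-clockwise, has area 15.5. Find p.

2

The doubled signed area Σ (x_i y_{i+1} − x_{i+1} y_i) is linear in p.
With p=0 it equals 23; the coefficient of p is 4 (from the two edges through L).
So 4·p + 23 = 2·15.5 = 31 ⇒ p = 2.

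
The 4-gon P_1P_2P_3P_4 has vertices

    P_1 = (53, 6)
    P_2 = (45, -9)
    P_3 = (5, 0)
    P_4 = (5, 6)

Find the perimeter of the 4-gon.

112

|P_1P_2| = √((-8)² + (-15)²) = √289 = 17
|P_2P_3| = √((-40)² + (9)²) = √1681 = 41
|P_3P_4| = √((0)² + (6)²) = √36 = 6
|P_4P_1| = √((48)² + (0)²) = √2304 = 48
Perimeter = 17 + 41 + 6 + 48 = 112.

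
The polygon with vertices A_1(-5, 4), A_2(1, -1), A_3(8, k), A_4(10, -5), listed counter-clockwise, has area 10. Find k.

Write out the shoelace sum; only the two edges meeting at A_3 involve k:
2·Area = [(1·k − 8·(-1)) + (8·(-5) − 10·k)] + 16
       = -9·k + -16 = 20
⇒ k = -4.

-4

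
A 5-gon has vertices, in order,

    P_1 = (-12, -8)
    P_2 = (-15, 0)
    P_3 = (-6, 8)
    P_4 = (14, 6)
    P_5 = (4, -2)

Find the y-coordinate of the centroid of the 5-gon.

215/186

Apply the shoelace formula. First the cross-terms c_i = x_i·y_{i+1} − x_{i+1}·y_i:
  -120, -120, -148, -52, -56  ⇒  2A = -496, A = -248.
Then Σ (y_i + y_{i+1})·c_i = -1720, so ȳ = -1720 / (6·(-248)) = 215/186.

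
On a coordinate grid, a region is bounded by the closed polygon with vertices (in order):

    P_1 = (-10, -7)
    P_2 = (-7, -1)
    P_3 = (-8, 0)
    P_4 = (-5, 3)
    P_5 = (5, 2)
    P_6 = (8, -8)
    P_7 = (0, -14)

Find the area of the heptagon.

Cross-terms: -39, -8, -24, -25, -56, -112, -140  ⇒  Σ = -404
Area = |Σ|/2 = 202.

202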